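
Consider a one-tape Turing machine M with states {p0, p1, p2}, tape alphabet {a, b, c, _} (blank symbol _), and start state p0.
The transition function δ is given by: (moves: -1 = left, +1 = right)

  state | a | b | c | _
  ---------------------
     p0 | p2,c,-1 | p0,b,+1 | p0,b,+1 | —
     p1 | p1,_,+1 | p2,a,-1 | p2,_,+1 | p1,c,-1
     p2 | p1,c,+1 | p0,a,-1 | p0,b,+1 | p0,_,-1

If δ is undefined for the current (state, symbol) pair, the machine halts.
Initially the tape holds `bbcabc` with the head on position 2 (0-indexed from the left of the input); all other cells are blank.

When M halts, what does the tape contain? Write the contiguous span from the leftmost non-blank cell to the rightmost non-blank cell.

acccbc

state=p0 head=2 tape=_bb[c]abc   (p0,c)→(p0,b,+1)
state=p0 head=3 tape=_bbb[a]bc   (p0,a)→(p2,c,-1)
state=p2 head=2 tape=_bb[b]cbc   (p2,b)→(p0,a,-1)
state=p0 head=1 tape=_b[b]acbc   (p0,b)→(p0,b,+1)
state=p0 head=2 tape=_bb[a]cbc   (p0,a)→(p2,c,-1)
state=p2 head=1 tape=_b[b]ccbc   (p2,b)→(p0,a,-1)
state=p0 head=0 tape=_[b]accbc   (p0,b)→(p0,b,+1)
state=p0 head=1 tape=_b[a]ccbc   (p0,a)→(p2,c,-1)
state=p2 head=0 tape=_[b]cccbc   (p2,b)→(p0,a,-1)
state=p0 head=-1 tape=[_]acccbc
The non-blank tape span at halt is acccbc.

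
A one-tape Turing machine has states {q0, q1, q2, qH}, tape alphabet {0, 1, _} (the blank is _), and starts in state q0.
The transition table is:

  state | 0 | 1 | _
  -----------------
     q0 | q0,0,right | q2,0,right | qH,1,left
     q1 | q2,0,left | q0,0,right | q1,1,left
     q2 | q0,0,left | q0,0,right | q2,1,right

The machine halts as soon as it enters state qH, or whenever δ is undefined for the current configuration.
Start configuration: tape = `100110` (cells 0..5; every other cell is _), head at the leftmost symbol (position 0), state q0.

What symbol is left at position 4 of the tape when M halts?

state=q0 head=0 tape=[1]00110_   (q0,1)→(q2,0,right)
state=q2 head=1 tape=0[0]0110_   (q2,0)→(q0,0,left)
state=q0 head=0 tape=[0]00110_   (q0,0)→(q0,0,right)
state=q0 head=1 tape=0[0]0110_   (q0,0)→(q0,0,right)
state=q0 head=2 tape=00[0]110_   (q0,0)→(q0,0,right)
state=q0 head=3 tape=000[1]10_   (q0,1)→(q2,0,right)
state=q2 head=4 tape=0000[1]0_   (q2,1)→(q0,0,right)
state=q0 head=5 tape=00000[0]_   (q0,0)→(q0,0,right)
state=q0 head=6 tape=000000[_]   (q0,_)→(qH,1,left)
state=qH head=5 tape=00000[0]1
Cell 4 holds 0 when M halts.

0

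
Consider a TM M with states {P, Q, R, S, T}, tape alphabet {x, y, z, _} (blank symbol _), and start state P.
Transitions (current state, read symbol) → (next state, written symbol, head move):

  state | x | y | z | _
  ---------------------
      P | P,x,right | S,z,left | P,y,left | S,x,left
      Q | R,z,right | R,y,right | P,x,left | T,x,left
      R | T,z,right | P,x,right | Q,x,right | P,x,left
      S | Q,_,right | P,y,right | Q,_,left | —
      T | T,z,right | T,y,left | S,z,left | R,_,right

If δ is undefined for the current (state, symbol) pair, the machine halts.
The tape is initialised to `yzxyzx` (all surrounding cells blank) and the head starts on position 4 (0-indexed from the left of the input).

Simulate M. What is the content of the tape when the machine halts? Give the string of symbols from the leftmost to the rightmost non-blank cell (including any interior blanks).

zxxxyx

P | _yzxy[z]x   read z → write y, move left, go to P
P | _yzx[y]yx   read y → write z, move left, go to S
S | _yz[x]zyx   read x → write _, move right, go to Q
Q | _yz_[z]yx   read z → write x, move left, go to P
P | _yz[_]xyx   read _ → write x, move left, go to S
S | _y[z]xxyx   read z → write _, move left, go to Q
Q | _[y]_xxyx   read y → write y, move right, go to R
R | _y[_]xxyx   read _ → write x, move left, go to P
P | _[y]xxxyx   read y → write z, move left, go to S
S | [_]zxxxyx
The non-blank tape span at halt is zxxxyx.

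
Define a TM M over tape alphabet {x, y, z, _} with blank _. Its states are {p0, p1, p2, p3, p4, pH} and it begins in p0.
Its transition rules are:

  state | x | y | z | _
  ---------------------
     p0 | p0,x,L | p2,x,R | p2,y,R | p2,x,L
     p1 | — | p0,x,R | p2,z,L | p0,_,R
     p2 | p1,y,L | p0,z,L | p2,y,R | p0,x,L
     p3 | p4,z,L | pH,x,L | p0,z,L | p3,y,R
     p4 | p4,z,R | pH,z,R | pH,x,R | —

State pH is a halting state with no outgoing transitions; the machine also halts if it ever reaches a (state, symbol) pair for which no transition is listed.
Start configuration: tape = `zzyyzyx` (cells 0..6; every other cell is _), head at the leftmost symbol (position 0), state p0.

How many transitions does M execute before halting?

21

p0 | [z]zyyzyx_   read z → write y, move R, go to p2
p2 | y[z]yyzyx_   read z → write y, move R, go to p2
p2 | yy[y]yzyx_   read y → write z, move L, go to p0
p0 | y[y]zyzyx_   read y → write x, move R, go to p2
p2 | yx[z]yzyx_   read z → write y, move R, go to p2
p2 | yxy[y]zyx_   read y → write z, move L, go to p0
p0 | yx[y]zzyx_   read y → write x, move R, go to p2
p2 | yxx[z]zyx_   read z → write y, move R, go to p2
p2 | yxxy[z]yx_   read z → write y, move R, go to p2
p2 | yxxyy[y]x_   read y → write z, move L, go to p0
p0 | yxxy[y]zx_   read y → write x, move R, go to p2
p2 | yxxyx[z]x_   read z → write y, move R, go to p2
p2 | yxxyxy[x]_   read x → write y, move L, go to p1
p1 | yxxyx[y]y_   read y → write x, move R, go to p0
p0 | yxxyxx[y]_   read y → write x, move R, go to p2
p2 | yxxyxxx[_]   read _ → write x, move L, go to p0
p0 | yxxyxx[x]x   read x → write x, move L, go to p0
p0 | yxxyx[x]xx   read x → write x, move L, go to p0
p0 | yxxy[x]xxx   read x → write x, move L, go to p0
p0 | yxx[y]xxxx   read y → write x, move R, go to p2
p2 | yxxx[x]xxx   read x → write y, move L, go to p1
p1 | yxx[x]yxxx
M halts after 21 transitions.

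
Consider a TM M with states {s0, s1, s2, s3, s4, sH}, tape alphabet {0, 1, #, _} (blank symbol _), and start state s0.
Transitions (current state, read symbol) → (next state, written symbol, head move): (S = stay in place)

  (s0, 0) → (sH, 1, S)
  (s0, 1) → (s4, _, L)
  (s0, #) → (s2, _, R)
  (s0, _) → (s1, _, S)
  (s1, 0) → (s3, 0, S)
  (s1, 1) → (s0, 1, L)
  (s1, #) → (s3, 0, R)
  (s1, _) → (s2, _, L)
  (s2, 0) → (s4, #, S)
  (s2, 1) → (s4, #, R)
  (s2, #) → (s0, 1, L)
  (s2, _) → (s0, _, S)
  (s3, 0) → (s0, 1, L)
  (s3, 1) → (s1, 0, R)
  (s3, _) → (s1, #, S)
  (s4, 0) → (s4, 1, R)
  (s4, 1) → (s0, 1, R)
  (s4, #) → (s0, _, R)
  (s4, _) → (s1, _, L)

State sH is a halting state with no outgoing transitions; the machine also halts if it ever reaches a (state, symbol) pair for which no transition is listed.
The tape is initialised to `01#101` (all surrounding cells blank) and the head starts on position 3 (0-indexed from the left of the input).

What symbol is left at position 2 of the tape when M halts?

0

state=s0 head=3 tape=01#[1]01   (s0,1)→(s4,_,L)
state=s4 head=2 tape=01[#]_01   (s4,#)→(s0,_,R)
state=s0 head=3 tape=01_[_]01   (s0,_)→(s1,_,S)
state=s1 head=3 tape=01_[_]01   (s1,_)→(s2,_,L)
state=s2 head=2 tape=01[_]_01   (s2,_)→(s0,_,S)
state=s0 head=2 tape=01[_]_01   (s0,_)→(s1,_,S)
state=s1 head=2 tape=01[_]_01   (s1,_)→(s2,_,L)
state=s2 head=1 tape=0[1]__01   (s2,1)→(s4,#,R)
state=s4 head=2 tape=0#[_]_01   (s4,_)→(s1,_,L)
state=s1 head=1 tape=0[#]__01   (s1,#)→(s3,0,R)
state=s3 head=2 tape=00[_]_01   (s3,_)→(s1,#,S)
state=s1 head=2 tape=00[#]_01   (s1,#)→(s3,0,R)
state=s3 head=3 tape=000[_]01   (s3,_)→(s1,#,S)
state=s1 head=3 tape=000[#]01   (s1,#)→(s3,0,R)
state=s3 head=4 tape=0000[0]1   (s3,0)→(s0,1,L)
state=s0 head=3 tape=000[0]11   (s0,0)→(sH,1,S)
state=sH head=3 tape=000[1]11
Cell 2 holds 0 when M halts.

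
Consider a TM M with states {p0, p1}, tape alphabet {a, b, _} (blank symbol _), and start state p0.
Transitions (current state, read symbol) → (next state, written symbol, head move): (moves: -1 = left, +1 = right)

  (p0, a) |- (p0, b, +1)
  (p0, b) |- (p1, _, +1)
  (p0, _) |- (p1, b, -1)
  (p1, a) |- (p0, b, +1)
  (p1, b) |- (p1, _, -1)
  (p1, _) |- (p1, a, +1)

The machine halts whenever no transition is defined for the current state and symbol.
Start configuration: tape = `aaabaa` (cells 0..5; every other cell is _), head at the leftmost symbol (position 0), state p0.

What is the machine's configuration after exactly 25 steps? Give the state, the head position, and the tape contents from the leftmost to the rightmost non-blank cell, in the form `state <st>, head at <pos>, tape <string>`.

state=p0 head=0 tape=_[a]aabaa_   (p0,a)→(p0,b,+1)
state=p0 head=1 tape=_b[a]abaa_   (p0,a)→(p0,b,+1)
state=p0 head=2 tape=_bb[a]baa_   (p0,a)→(p0,b,+1)
state=p0 head=3 tape=_bbb[b]aa_   (p0,b)→(p1,_,+1)
state=p1 head=4 tape=_bbb_[a]a_   (p1,a)→(p0,b,+1)
state=p0 head=5 tape=_bbb_b[a]_   (p0,a)→(p0,b,+1)
state=p0 head=6 tape=_bbb_bb[_]   (p0,_)→(p1,b,-1)
state=p1 head=5 tape=_bbb_b[b]b   (p1,b)→(p1,_,-1)
state=p1 head=4 tape=_bbb_[b]_b   (p1,b)→(p1,_,-1)
state=p1 head=3 tape=_bbb[_]__b   (p1,_)→(p1,a,+1)
state=p1 head=4 tape=_bbba[_]_b   (p1,_)→(p1,a,+1)
state=p1 head=5 tape=_bbbaa[_]b   (p1,_)→(p1,a,+1)
state=p1 head=6 tape=_bbbaaa[b]   (p1,b)→(p1,_,-1)
state=p1 head=5 tape=_bbbaa[a]_   (p1,a)→(p0,b,+1)
state=p0 head=6 tape=_bbbaab[_]   (p0,_)→(p1,b,-1)
state=p1 head=5 tape=_bbbaa[b]b   (p1,b)→(p1,_,-1)
state=p1 head=4 tape=_bbba[a]_b   (p1,a)→(p0,b,+1)
state=p0 head=5 tape=_bbbab[_]b   (p0,_)→(p1,b,-1)
state=p1 head=4 tape=_bbba[b]bb   (p1,b)→(p1,_,-1)
state=p1 head=3 tape=_bbb[a]_bb   (p1,a)→(p0,b,+1)
state=p0 head=4 tape=_bbbb[_]bb   (p0,_)→(p1,b,-1)
state=p1 head=3 tape=_bbb[b]bbb   (p1,b)→(p1,_,-1)
state=p1 head=2 tape=_bb[b]_bbb   (p1,b)→(p1,_,-1)
state=p1 head=1 tape=_b[b]__bbb   (p1,b)→(p1,_,-1)
state=p1 head=0 tape=_[b]___bbb   (p1,b)→(p1,_,-1)
state=p1 head=-1 tape=[_]____bbb
After 25 steps: state p1, head at -1, tape bbb.

state p1, head at -1, tape bbb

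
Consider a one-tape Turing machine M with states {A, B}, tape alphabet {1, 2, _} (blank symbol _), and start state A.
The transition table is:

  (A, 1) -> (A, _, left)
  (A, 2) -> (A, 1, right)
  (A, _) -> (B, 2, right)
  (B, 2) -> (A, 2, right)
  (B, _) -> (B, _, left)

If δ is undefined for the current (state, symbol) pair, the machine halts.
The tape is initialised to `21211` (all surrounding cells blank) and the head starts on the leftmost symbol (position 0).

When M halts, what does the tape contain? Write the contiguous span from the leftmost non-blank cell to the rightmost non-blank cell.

A | _[2]1211   read 2 → write 1, move right, go to A
A | _1[1]211   read 1 → write _, move left, go to A
A | _[1]_211   read 1 → write _, move left, go to A
A | [_]__211   read _ → write 2, move right, go to B
B | 2[_]_211   read _ → write _, move left, go to B
B | [2]__211   read 2 → write 2, move right, go to A
A | 2[_]_211   read _ → write 2, move right, go to B
B | 22[_]211   read _ → write _, move left, go to B
B | 2[2]_211   read 2 → write 2, move right, go to A
A | 22[_]211   read _ → write 2, move right, go to B
B | 222[2]11   read 2 → write 2, move right, go to A
A | 2222[1]1   read 1 → write _, move left, go to A
A | 222[2]_1   read 2 → write 1, move right, go to A
A | 2221[_]1   read _ → write 2, move right, go to B
B | 22212[1]
The non-blank tape span at halt is 222121.

222121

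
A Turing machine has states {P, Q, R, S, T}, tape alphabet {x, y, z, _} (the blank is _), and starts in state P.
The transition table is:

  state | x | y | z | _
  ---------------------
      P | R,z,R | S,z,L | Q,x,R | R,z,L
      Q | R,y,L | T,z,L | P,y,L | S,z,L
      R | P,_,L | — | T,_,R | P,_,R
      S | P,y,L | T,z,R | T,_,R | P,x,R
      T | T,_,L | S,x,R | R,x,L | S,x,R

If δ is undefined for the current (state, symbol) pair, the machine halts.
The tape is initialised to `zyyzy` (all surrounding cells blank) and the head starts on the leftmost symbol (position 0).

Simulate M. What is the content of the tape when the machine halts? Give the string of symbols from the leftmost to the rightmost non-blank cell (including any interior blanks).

zyzzzy

state=P head=0 tape=__[z]yyzy   (P,z)→(Q,x,R)
state=Q head=1 tape=__x[y]yzy   (Q,y)→(T,z,L)
state=T head=0 tape=__[x]zyzy   (T,x)→(T,_,L)
state=T head=-1 tape=_[_]_zyzy   (T,_)→(S,x,R)
state=S head=0 tape=_x[_]zyzy   (S,_)→(P,x,R)
state=P head=1 tape=_xx[z]yzy   (P,z)→(Q,x,R)
state=Q head=2 tape=_xxx[y]zy   (Q,y)→(T,z,L)
state=T head=1 tape=_xx[x]zzy   (T,x)→(T,_,L)
state=T head=0 tape=_x[x]_zzy   (T,x)→(T,_,L)
state=T head=-1 tape=_[x]__zzy   (T,x)→(T,_,L)
state=T head=-2 tape=[_]___zzy   (T,_)→(S,x,R)
state=S head=-1 tape=x[_]__zzy   (S,_)→(P,x,R)
state=P head=0 tape=xx[_]_zzy   (P,_)→(R,z,L)
state=R head=-1 tape=x[x]z_zzy   (R,x)→(P,_,L)
state=P head=-2 tape=[x]_z_zzy   (P,x)→(R,z,R)
state=R head=-1 tape=z[_]z_zzy   (R,_)→(P,_,R)
state=P head=0 tape=z_[z]_zzy   (P,z)→(Q,x,R)
state=Q head=1 tape=z_x[_]zzy   (Q,_)→(S,z,L)
state=S head=0 tape=z_[x]zzzy   (S,x)→(P,y,L)
state=P head=-1 tape=z[_]yzzzy   (P,_)→(R,z,L)
state=R head=-2 tape=[z]zyzzzy   (R,z)→(T,_,R)
state=T head=-1 tape=_[z]yzzzy   (T,z)→(R,x,L)
state=R head=-2 tape=[_]xyzzzy   (R,_)→(P,_,R)
state=P head=-1 tape=_[x]yzzzy   (P,x)→(R,z,R)
state=R head=0 tape=_z[y]zzzy
The non-blank tape span at halt is zyzzzy.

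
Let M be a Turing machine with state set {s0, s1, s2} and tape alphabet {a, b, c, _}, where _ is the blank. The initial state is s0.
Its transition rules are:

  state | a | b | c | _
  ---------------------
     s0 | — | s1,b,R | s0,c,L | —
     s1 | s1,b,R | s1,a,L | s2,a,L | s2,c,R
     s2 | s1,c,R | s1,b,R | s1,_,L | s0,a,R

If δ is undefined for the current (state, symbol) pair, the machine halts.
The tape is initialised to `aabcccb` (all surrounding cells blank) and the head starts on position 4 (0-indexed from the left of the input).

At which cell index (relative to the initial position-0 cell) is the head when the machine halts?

9

s0 | aabc[c]cb___   read c → write c, move L, go to s0
s0 | aab[c]ccb___   read c → write c, move L, go to s0
s0 | aa[b]cccb___   read b → write b, move R, go to s1
s1 | aab[c]ccb___   read c → write a, move L, go to s2
s2 | aa[b]accb___   read b → write b, move R, go to s1
s1 | aab[a]ccb___   read a → write b, move R, go to s1
s1 | aabb[c]cb___   read c → write a, move L, go to s2
s2 | aab[b]acb___   read b → write b, move R, go to s1
s1 | aabb[a]cb___   read a → write b, move R, go to s1
s1 | aabbb[c]b___   read c → write a, move L, go to s2
s2 | aabb[b]ab___   read b → write b, move R, go to s1
s1 | aabbb[a]b___   read a → write b, move R, go to s1
s1 | aabbbb[b]___   read b → write a, move L, go to s1
s1 | aabbb[b]a___   read b → write a, move L, go to s1
s1 | aabb[b]aa___   read b → write a, move L, go to s1
s1 | aab[b]aaa___   read b → write a, move L, go to s1
s1 | aa[b]aaaa___   read b → write a, move L, go to s1
s1 | a[a]aaaaa___   read a → write b, move R, go to s1
s1 | ab[a]aaaa___   read a → write b, move R, go to s1
s1 | abb[a]aaa___   read a → write b, move R, go to s1
s1 | abbb[a]aa___   read a → write b, move R, go to s1
s1 | abbbb[a]a___   read a → write b, move R, go to s1
s1 | abbbbb[a]___   read a → write b, move R, go to s1
s1 | abbbbbb[_]__   read _ → write c, move R, go to s2
s2 | abbbbbbc[_]_   read _ → write a, move R, go to s0
s0 | abbbbbbca[_]
At halt the head is at cell 9.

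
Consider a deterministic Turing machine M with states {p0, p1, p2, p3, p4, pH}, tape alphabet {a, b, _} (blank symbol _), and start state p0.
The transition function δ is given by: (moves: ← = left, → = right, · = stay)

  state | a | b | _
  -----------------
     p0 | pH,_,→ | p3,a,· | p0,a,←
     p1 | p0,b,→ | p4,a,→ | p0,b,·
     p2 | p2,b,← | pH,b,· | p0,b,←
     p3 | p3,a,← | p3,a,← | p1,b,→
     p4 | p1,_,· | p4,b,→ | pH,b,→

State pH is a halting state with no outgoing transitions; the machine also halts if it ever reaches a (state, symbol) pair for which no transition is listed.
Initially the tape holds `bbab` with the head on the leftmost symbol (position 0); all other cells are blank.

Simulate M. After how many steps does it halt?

state=p0 head=0 tape=__[b]bab   (p0,b)→(p3,a,·)
state=p3 head=0 tape=__[a]bab   (p3,a)→(p3,a,←)
state=p3 head=-1 tape=_[_]abab   (p3,_)→(p1,b,→)
state=p1 head=0 tape=_b[a]bab   (p1,a)→(p0,b,→)
state=p0 head=1 tape=_bb[b]ab   (p0,b)→(p3,a,·)
state=p3 head=1 tape=_bb[a]ab   (p3,a)→(p3,a,←)
state=p3 head=0 tape=_b[b]aab   (p3,b)→(p3,a,←)
state=p3 head=-1 tape=_[b]aaab   (p3,b)→(p3,a,←)
state=p3 head=-2 tape=[_]aaaab   (p3,_)→(p1,b,→)
state=p1 head=-1 tape=b[a]aaab   (p1,a)→(p0,b,→)
state=p0 head=0 tape=bb[a]aab   (p0,a)→(pH,_,→)
state=pH head=1 tape=bb_[a]ab
M halts after 11 transitions.

11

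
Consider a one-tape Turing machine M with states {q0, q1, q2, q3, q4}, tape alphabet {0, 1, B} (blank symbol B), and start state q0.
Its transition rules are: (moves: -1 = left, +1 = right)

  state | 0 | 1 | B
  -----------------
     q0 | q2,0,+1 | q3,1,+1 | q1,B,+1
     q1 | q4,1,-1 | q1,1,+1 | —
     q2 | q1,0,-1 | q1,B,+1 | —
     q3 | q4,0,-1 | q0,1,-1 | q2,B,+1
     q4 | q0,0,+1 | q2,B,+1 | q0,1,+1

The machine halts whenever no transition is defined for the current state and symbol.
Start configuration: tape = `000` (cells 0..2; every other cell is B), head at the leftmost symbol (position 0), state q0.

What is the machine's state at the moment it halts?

q0 | B[0]00   read 0 → write 0, move +1, go to q2
q2 | B0[0]0   read 0 → write 0, move -1, go to q1
q1 | B[0]00   read 0 → write 1, move -1, go to q4
q4 | [B]100   read B → write 1, move +1, go to q0
q0 | 1[1]00   read 1 → write 1, move +1, go to q3
q3 | 11[0]0   read 0 → write 0, move -1, go to q4
q4 | 1[1]00   read 1 → write B, move +1, go to q2
q2 | 1B[0]0   read 0 → write 0, move -1, go to q1
q1 | 1[B]00
No transition is defined for (q1, B); M halts in state q1.

q1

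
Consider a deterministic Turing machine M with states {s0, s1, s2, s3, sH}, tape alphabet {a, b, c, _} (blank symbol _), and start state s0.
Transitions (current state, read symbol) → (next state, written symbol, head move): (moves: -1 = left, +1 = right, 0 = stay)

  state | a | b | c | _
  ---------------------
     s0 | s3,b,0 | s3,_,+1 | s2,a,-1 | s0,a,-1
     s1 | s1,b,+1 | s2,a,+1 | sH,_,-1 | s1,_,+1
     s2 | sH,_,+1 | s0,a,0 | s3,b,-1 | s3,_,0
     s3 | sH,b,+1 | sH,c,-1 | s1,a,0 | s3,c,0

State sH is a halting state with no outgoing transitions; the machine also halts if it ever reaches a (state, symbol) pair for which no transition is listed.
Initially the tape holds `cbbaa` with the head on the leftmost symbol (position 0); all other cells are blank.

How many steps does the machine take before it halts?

10

state=s0 head=0 tape=_[c]bbaa   (s0,c)→(s2,a,-1)
state=s2 head=-1 tape=[_]abbaa   (s2,_)→(s3,_,0)
state=s3 head=-1 tape=[_]abbaa   (s3,_)→(s3,c,0)
state=s3 head=-1 tape=[c]abbaa   (s3,c)→(s1,a,0)
state=s1 head=-1 tape=[a]abbaa   (s1,a)→(s1,b,+1)
state=s1 head=0 tape=b[a]bbaa   (s1,a)→(s1,b,+1)
state=s1 head=1 tape=bb[b]baa   (s1,b)→(s2,a,+1)
state=s2 head=2 tape=bba[b]aa   (s2,b)→(s0,a,0)
state=s0 head=2 tape=bba[a]aa   (s0,a)→(s3,b,0)
state=s3 head=2 tape=bba[b]aa   (s3,b)→(sH,c,-1)
state=sH head=1 tape=bb[a]caa
M halts after 10 transitions.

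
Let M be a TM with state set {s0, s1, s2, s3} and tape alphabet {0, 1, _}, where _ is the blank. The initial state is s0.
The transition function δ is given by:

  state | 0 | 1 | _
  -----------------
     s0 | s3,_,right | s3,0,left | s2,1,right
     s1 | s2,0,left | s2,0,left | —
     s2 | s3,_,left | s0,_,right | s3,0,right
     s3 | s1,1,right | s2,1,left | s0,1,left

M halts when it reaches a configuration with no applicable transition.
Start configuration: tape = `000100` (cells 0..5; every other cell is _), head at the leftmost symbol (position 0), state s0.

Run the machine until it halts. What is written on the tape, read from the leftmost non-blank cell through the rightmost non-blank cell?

s0 | [0]00100_   read 0 → write _, move right, go to s3
s3 | _[0]0100_   read 0 → write 1, move right, go to s1
s1 | _1[0]100_   read 0 → write 0, move left, go to s2
s2 | _[1]0100_   read 1 → write _, move right, go to s0
s0 | __[0]100_   read 0 → write _, move right, go to s3
s3 | ___[1]00_   read 1 → write 1, move left, go to s2
s2 | __[_]100_   read _ → write 0, move right, go to s3
s3 | __0[1]00_   read 1 → write 1, move left, go to s2
s2 | __[0]100_   read 0 → write _, move left, go to s3
s3 | _[_]_100_   read _ → write 1, move left, go to s0
s0 | [_]1_100_   read _ → write 1, move right, go to s2
s2 | 1[1]_100_   read 1 → write _, move right, go to s0
s0 | 1_[_]100_   read _ → write 1, move right, go to s2
s2 | 1_1[1]00_   read 1 → write _, move right, go to s0
s0 | 1_1_[0]0_   read 0 → write _, move right, go to s3
s3 | 1_1__[0]_   read 0 → write 1, move right, go to s1
s1 | 1_1__1[_]
The non-blank tape span at halt is 1_1__1.

1_1__1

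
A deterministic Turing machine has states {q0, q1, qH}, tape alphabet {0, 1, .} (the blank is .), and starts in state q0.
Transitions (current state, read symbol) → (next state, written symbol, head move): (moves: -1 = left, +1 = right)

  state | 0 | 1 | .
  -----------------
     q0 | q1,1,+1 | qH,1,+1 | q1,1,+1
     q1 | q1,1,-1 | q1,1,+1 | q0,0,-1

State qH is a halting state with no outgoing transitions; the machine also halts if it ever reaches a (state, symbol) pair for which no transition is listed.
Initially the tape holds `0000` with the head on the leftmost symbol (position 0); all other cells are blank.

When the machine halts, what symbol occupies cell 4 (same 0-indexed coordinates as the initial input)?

0

q0 | [0]000.   read 0 → write 1, move +1, go to q1
q1 | 1[0]00.   read 0 → write 1, move -1, go to q1
q1 | [1]100.   read 1 → write 1, move +1, go to q1
q1 | 1[1]00.   read 1 → write 1, move +1, go to q1
q1 | 11[0]0.   read 0 → write 1, move -1, go to q1
q1 | 1[1]10.   read 1 → write 1, move +1, go to q1
q1 | 11[1]0.   read 1 → write 1, move +1, go to q1
q1 | 111[0].   read 0 → write 1, move -1, go to q1
q1 | 11[1]1.   read 1 → write 1, move +1, go to q1
q1 | 111[1].   read 1 → write 1, move +1, go to q1
q1 | 1111[.]   read . → write 0, move -1, go to q0
q0 | 111[1]0   read 1 → write 1, move +1, go to qH
qH | 1111[0]
Cell 4 holds 0 when M halts.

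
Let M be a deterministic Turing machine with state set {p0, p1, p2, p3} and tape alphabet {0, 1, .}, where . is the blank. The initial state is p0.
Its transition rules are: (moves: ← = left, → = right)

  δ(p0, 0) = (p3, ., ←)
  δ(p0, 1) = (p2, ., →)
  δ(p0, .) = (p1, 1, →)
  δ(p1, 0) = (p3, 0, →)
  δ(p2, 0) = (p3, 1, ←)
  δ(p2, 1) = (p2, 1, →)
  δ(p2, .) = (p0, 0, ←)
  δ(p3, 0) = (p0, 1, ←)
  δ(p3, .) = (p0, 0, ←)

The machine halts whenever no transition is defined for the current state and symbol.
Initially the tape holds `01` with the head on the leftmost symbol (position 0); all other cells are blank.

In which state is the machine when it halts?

state=p0 head=0 tape=..[0]1   (p0,0)→(p3,.,←)
state=p3 head=-1 tape=.[.].1   (p3,.)→(p0,0,←)
state=p0 head=-2 tape=[.]0.1   (p0,.)→(p1,1,→)
state=p1 head=-1 tape=1[0].1   (p1,0)→(p3,0,→)
state=p3 head=0 tape=10[.]1   (p3,.)→(p0,0,←)
state=p0 head=-1 tape=1[0]01   (p0,0)→(p3,.,←)
state=p3 head=-2 tape=[1].01
No transition is defined for (p3, 1); M halts in state p3.

p3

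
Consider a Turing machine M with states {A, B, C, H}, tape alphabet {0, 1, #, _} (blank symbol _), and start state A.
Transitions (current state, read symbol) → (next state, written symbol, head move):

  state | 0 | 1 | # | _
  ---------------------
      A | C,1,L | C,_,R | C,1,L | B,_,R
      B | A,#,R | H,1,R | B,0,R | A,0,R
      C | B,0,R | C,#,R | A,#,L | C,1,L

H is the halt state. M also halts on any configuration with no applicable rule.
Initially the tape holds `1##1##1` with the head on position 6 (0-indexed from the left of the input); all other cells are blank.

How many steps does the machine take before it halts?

17

state=A head=6 tape=1##1##[1]_   (A,1)→(C,_,R)
state=C head=7 tape=1##1##_[_]   (C,_)→(C,1,L)
state=C head=6 tape=1##1##[_]1   (C,_)→(C,1,L)
state=C head=5 tape=1##1#[#]11   (C,#)→(A,#,L)
state=A head=4 tape=1##1[#]#11   (A,#)→(C,1,L)
state=C head=3 tape=1##[1]1#11   (C,1)→(C,#,R)
state=C head=4 tape=1###[1]#11   (C,1)→(C,#,R)
state=C head=5 tape=1####[#]11   (C,#)→(A,#,L)
state=A head=4 tape=1###[#]#11   (A,#)→(C,1,L)
state=C head=3 tape=1##[#]1#11   (C,#)→(A,#,L)
state=A head=2 tape=1#[#]#1#11   (A,#)→(C,1,L)
state=C head=1 tape=1[#]1#1#11   (C,#)→(A,#,L)
state=A head=0 tape=[1]#1#1#11   (A,1)→(C,_,R)
state=C head=1 tape=_[#]1#1#11   (C,#)→(A,#,L)
state=A head=0 tape=[_]#1#1#11   (A,_)→(B,_,R)
state=B head=1 tape=_[#]1#1#11   (B,#)→(B,0,R)
state=B head=2 tape=_0[1]#1#11   (B,1)→(H,1,R)
state=H head=3 tape=_01[#]1#11
M halts after 17 transitions.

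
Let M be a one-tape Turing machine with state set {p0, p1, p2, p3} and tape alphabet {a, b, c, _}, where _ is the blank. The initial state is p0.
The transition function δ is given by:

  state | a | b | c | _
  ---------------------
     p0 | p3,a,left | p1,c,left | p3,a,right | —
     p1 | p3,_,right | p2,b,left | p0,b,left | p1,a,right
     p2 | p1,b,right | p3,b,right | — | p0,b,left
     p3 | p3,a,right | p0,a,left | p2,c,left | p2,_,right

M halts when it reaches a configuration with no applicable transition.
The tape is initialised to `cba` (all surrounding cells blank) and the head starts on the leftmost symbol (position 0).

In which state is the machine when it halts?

p0

state=p0 head=0 tape=_[c]ba__   (p0,c)→(p3,a,right)
state=p3 head=1 tape=_a[b]a__   (p3,b)→(p0,a,left)
state=p0 head=0 tape=_[a]aa__   (p0,a)→(p3,a,left)
state=p3 head=-1 tape=[_]aaa__   (p3,_)→(p2,_,right)
state=p2 head=0 tape=_[a]aa__   (p2,a)→(p1,b,right)
state=p1 head=1 tape=_b[a]a__   (p1,a)→(p3,_,right)
state=p3 head=2 tape=_b_[a]__   (p3,a)→(p3,a,right)
state=p3 head=3 tape=_b_a[_]_   (p3,_)→(p2,_,right)
state=p2 head=4 tape=_b_a_[_]   (p2,_)→(p0,b,left)
state=p0 head=3 tape=_b_a[_]b
No transition is defined for (p0, _); M halts in state p0.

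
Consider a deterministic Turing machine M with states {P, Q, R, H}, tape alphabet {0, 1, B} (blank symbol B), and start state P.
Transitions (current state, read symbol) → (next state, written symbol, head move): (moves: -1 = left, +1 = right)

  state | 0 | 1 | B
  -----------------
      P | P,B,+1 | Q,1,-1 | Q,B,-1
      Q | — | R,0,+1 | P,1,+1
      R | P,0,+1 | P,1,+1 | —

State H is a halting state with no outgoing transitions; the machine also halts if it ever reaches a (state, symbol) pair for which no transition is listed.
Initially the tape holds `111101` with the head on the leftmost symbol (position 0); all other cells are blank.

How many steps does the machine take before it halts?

P | B[1]11101B   read 1 → write 1, move -1, go to Q
Q | [B]111101B   read B → write 1, move +1, go to P
P | 1[1]11101B   read 1 → write 1, move -1, go to Q
Q | [1]111101B   read 1 → write 0, move +1, go to R
R | 0[1]11101B   read 1 → write 1, move +1, go to P
P | 01[1]1101B   read 1 → write 1, move -1, go to Q
Q | 0[1]11101B   read 1 → write 0, move +1, go to R
R | 00[1]1101B   read 1 → write 1, move +1, go to P
P | 001[1]101B   read 1 → write 1, move -1, go to Q
Q | 00[1]1101B   read 1 → write 0, move +1, go to R
R | 000[1]101B   read 1 → write 1, move +1, go to P
P | 0001[1]01B   read 1 → write 1, move -1, go to Q
Q | 000[1]101B   read 1 → write 0, move +1, go to R
R | 0000[1]01B   read 1 → write 1, move +1, go to P
P | 00001[0]1B   read 0 → write B, move +1, go to P
P | 00001B[1]B   read 1 → write 1, move -1, go to Q
Q | 00001[B]1B   read B → write 1, move +1, go to P
P | 000011[1]B   read 1 → write 1, move -1, go to Q
Q | 00001[1]1B   read 1 → write 0, move +1, go to R
R | 000010[1]B   read 1 → write 1, move +1, go to P
P | 0000101[B]   read B → write B, move -1, go to Q
Q | 000010[1]B   read 1 → write 0, move +1, go to R
R | 0000100[B]
M halts after 22 transitions.

22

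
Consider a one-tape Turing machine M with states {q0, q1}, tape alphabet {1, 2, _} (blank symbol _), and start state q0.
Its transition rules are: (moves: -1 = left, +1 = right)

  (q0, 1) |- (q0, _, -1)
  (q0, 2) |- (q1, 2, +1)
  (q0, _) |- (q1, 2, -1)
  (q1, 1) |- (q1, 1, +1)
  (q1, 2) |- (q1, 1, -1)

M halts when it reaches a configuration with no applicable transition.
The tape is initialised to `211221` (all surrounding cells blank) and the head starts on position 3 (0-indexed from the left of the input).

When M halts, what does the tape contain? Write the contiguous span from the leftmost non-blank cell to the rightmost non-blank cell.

211111

state=q0 head=3 tape=211[2]21_   (q0,2)→(q1,2,+1)
state=q1 head=4 tape=2112[2]1_   (q1,2)→(q1,1,-1)
state=q1 head=3 tape=211[2]11_   (q1,2)→(q1,1,-1)
state=q1 head=2 tape=21[1]111_   (q1,1)→(q1,1,+1)
state=q1 head=3 tape=211[1]11_   (q1,1)→(q1,1,+1)
state=q1 head=4 tape=2111[1]1_   (q1,1)→(q1,1,+1)
state=q1 head=5 tape=21111[1]_   (q1,1)→(q1,1,+1)
state=q1 head=6 tape=211111[_]
The non-blank tape span at halt is 211111.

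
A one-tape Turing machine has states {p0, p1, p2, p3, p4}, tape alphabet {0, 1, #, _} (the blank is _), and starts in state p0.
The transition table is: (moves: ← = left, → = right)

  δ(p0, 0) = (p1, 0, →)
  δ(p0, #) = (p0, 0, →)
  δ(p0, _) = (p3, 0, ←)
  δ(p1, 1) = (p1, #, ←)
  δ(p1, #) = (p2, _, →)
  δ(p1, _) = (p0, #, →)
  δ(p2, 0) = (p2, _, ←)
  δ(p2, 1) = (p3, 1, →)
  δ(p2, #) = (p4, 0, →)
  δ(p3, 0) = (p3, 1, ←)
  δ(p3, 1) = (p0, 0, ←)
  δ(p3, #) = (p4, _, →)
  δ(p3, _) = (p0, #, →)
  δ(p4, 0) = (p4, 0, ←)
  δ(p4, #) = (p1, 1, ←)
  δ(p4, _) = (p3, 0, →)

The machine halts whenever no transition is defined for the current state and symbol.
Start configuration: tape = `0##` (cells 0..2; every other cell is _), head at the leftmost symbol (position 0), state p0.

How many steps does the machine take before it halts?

state=p0 head=0 tape=[0]##___   (p0,0)→(p1,0,→)
state=p1 head=1 tape=0[#]#___   (p1,#)→(p2,_,→)
state=p2 head=2 tape=0_[#]___   (p2,#)→(p4,0,→)
state=p4 head=3 tape=0_0[_]__   (p4,_)→(p3,0,→)
state=p3 head=4 tape=0_00[_]_   (p3,_)→(p0,#,→)
state=p0 head=5 tape=0_00#[_]   (p0,_)→(p3,0,←)
state=p3 head=4 tape=0_00[#]0   (p3,#)→(p4,_,→)
state=p4 head=5 tape=0_00_[0]   (p4,0)→(p4,0,←)
state=p4 head=4 tape=0_00[_]0   (p4,_)→(p3,0,→)
state=p3 head=5 tape=0_000[0]   (p3,0)→(p3,1,←)
state=p3 head=4 tape=0_00[0]1   (p3,0)→(p3,1,←)
state=p3 head=3 tape=0_0[0]11   (p3,0)→(p3,1,←)
state=p3 head=2 tape=0_[0]111   (p3,0)→(p3,1,←)
state=p3 head=1 tape=0[_]1111   (p3,_)→(p0,#,→)
state=p0 head=2 tape=0#[1]111
M halts after 14 transitions.

14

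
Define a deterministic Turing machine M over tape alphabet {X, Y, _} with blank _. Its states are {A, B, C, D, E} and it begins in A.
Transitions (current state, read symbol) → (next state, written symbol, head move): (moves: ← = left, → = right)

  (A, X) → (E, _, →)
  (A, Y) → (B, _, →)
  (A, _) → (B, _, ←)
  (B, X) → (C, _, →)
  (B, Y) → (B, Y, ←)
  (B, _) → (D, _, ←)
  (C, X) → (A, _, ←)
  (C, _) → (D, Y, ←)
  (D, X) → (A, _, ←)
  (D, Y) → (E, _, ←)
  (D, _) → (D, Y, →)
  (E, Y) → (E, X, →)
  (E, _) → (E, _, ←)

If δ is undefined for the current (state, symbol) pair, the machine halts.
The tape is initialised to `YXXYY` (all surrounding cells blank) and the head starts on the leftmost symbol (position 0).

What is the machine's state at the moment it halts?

state=A head=0 tape=_[Y]XXYY   (A,Y)→(B,_,→)
state=B head=1 tape=__[X]XYY   (B,X)→(C,_,→)
state=C head=2 tape=___[X]YY   (C,X)→(A,_,←)
state=A head=1 tape=__[_]_YY   (A,_)→(B,_,←)
state=B head=0 tape=_[_]__YY   (B,_)→(D,_,←)
state=D head=-1 tape=[_]___YY   (D,_)→(D,Y,→)
state=D head=0 tape=Y[_]__YY   (D,_)→(D,Y,→)
state=D head=1 tape=YY[_]_YY   (D,_)→(D,Y,→)
state=D head=2 tape=YYY[_]YY   (D,_)→(D,Y,→)
state=D head=3 tape=YYYY[Y]Y   (D,Y)→(E,_,←)
state=E head=2 tape=YYY[Y]_Y   (E,Y)→(E,X,→)
state=E head=3 tape=YYYX[_]Y   (E,_)→(E,_,←)
state=E head=2 tape=YYY[X]_Y
No transition is defined for (E, X); M halts in state E.

E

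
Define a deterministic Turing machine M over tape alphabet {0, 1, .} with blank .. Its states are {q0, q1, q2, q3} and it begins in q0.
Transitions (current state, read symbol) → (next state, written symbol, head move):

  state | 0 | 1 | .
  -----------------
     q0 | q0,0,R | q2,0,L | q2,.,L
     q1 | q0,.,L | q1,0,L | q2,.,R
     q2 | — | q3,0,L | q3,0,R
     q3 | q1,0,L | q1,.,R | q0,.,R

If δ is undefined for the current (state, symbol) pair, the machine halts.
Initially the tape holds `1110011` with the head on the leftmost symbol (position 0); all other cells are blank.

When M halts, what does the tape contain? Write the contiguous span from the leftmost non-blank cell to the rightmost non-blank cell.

00.0010011

q0 | ...[1]110011   read 1 → write 0, move L, go to q2
q2 | ..[.]0110011   read . → write 0, move R, go to q3
q3 | ..0[0]110011   read 0 → write 0, move L, go to q1
q1 | ..[0]0110011   read 0 → write ., move L, go to q0
q0 | .[.].0110011   read . → write ., move L, go to q2
q2 | [.]..0110011   read . → write 0, move R, go to q3
q3 | 0[.].0110011   read . → write ., move R, go to q0
q0 | 0.[.]0110011   read . → write ., move L, go to q2
q2 | 0[.].0110011   read . → write 0, move R, go to q3
q3 | 00[.]0110011   read . → write ., move R, go to q0
q0 | 00.[0]110011   read 0 → write 0, move R, go to q0
q0 | 00.0[1]10011   read 1 → write 0, move L, go to q2
q2 | 00.[0]010011
The non-blank tape span at halt is 00.0010011.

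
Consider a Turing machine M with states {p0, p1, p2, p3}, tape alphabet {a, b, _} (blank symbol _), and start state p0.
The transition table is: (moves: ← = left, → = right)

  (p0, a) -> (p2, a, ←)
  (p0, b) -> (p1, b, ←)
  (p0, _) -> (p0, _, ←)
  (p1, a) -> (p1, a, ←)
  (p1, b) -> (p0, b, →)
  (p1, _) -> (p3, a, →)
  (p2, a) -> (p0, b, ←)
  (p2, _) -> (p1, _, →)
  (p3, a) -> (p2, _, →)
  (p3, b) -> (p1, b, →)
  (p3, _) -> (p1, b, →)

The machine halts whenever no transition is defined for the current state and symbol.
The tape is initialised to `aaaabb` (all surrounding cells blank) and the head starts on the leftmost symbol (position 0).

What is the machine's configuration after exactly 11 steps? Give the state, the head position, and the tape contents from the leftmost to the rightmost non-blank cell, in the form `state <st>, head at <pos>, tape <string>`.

state p3, head at -1, tape aa_baabb

p0 | __[a]aaabb   read a → write a, move ←, go to p2
p2 | _[_]aaaabb   read _ → write _, move →, go to p1
p1 | __[a]aaabb   read a → write a, move ←, go to p1
p1 | _[_]aaaabb   read _ → write a, move →, go to p3
p3 | _a[a]aaabb   read a → write _, move →, go to p2
p2 | _a_[a]aabb   read a → write b, move ←, go to p0
p0 | _a[_]baabb   read _ → write _, move ←, go to p0
p0 | _[a]_baabb   read a → write a, move ←, go to p2
p2 | [_]a_baabb   read _ → write _, move →, go to p1
p1 | _[a]_baabb   read a → write a, move ←, go to p1
p1 | [_]a_baabb   read _ → write a, move →, go to p3
p3 | a[a]_baabb
After 11 steps: state p3, head at -1, tape aa_baabb.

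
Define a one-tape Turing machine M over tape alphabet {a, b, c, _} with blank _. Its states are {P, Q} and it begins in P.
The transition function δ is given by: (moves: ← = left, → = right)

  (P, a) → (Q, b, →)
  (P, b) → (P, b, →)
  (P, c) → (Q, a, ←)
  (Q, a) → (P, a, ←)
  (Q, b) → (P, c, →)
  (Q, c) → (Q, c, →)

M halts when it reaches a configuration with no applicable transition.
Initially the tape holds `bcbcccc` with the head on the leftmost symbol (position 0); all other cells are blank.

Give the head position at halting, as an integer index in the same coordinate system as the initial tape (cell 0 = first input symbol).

P | [b]cbcccc_   read b → write b, move →, go to P
P | b[c]bcccc_   read c → write a, move ←, go to Q
Q | [b]abcccc_   read b → write c, move →, go to P
P | c[a]bcccc_   read a → write b, move →, go to Q
Q | cb[b]cccc_   read b → write c, move →, go to P
P | cbc[c]ccc_   read c → write a, move ←, go to Q
Q | cb[c]accc_   read c → write c, move →, go to Q
Q | cbc[a]ccc_   read a → write a, move ←, go to P
P | cb[c]accc_   read c → write a, move ←, go to Q
Q | c[b]aaccc_   read b → write c, move →, go to P
P | cc[a]accc_   read a → write b, move →, go to Q
Q | ccb[a]ccc_   read a → write a, move ←, go to P
P | cc[b]accc_   read b → write b, move →, go to P
P | ccb[a]ccc_   read a → write b, move →, go to Q
Q | ccbb[c]cc_   read c → write c, move →, go to Q
Q | ccbbc[c]c_   read c → write c, move →, go to Q
Q | ccbbcc[c]_   read c → write c, move →, go to Q
Q | ccbbccc[_]
At halt the head is at cell 7.

7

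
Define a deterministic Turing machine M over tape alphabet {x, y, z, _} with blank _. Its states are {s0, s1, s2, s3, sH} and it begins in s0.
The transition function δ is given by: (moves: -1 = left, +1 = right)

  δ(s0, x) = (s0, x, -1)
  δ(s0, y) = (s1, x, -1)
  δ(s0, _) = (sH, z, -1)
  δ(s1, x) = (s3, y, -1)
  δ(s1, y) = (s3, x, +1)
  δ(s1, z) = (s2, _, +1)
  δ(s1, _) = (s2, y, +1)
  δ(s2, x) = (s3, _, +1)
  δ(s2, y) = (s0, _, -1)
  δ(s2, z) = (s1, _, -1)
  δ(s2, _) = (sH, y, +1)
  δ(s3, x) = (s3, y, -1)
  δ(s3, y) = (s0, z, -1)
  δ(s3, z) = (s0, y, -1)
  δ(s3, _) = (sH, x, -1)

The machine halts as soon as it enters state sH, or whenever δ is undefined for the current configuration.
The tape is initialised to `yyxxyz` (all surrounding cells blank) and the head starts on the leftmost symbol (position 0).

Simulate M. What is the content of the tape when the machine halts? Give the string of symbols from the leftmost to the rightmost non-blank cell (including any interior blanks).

state=s0 head=0 tape=_[y]yxxyz   (s0,y)→(s1,x,-1)
state=s1 head=-1 tape=[_]xyxxyz   (s1,_)→(s2,y,+1)
state=s2 head=0 tape=y[x]yxxyz   (s2,x)→(s3,_,+1)
state=s3 head=1 tape=y_[y]xxyz   (s3,y)→(s0,z,-1)
state=s0 head=0 tape=y[_]zxxyz   (s0,_)→(sH,z,-1)
state=sH head=-1 tape=[y]zzxxyz
The non-blank tape span at halt is yzzxxyz.

yzzxxyz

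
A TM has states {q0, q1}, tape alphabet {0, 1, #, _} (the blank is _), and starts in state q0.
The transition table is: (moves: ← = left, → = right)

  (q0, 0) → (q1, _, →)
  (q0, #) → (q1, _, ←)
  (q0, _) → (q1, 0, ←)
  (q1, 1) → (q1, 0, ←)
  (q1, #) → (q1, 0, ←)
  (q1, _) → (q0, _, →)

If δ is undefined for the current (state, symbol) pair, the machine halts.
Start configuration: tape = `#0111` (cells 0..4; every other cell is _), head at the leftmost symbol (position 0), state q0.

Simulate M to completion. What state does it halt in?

state=q0 head=0 tape=_[#]0111   (q0,#)→(q1,_,←)
state=q1 head=-1 tape=[_]_0111   (q1,_)→(q0,_,→)
state=q0 head=0 tape=_[_]0111   (q0,_)→(q1,0,←)
state=q1 head=-1 tape=[_]00111   (q1,_)→(q0,_,→)
state=q0 head=0 tape=_[0]0111   (q0,0)→(q1,_,→)
state=q1 head=1 tape=__[0]111
No transition is defined for (q1, 0); M halts in state q1.

q1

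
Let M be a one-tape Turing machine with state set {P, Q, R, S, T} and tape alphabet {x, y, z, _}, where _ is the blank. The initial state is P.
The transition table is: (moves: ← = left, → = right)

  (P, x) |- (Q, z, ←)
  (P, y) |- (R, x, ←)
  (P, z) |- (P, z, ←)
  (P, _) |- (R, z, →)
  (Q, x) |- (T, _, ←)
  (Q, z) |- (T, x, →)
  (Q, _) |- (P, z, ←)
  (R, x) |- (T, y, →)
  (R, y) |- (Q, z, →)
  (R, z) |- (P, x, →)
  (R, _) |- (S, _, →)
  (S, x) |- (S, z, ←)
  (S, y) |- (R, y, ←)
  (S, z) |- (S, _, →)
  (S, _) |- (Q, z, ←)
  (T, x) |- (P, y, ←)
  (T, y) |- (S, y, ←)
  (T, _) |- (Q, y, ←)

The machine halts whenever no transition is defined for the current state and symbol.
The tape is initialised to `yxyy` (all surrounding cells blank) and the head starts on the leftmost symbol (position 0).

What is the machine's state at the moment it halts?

P | ___[y]xyy   read y → write x, move ←, go to R
R | __[_]xxyy   read _ → write _, move →, go to S
S | ___[x]xyy   read x → write z, move ←, go to S
S | __[_]zxyy   read _ → write z, move ←, go to Q
Q | _[_]zzxyy   read _ → write z, move ←, go to P
P | [_]zzzxyy   read _ → write z, move →, go to R
R | z[z]zzxyy   read z → write x, move →, go to P
P | zx[z]zxyy   read z → write z, move ←, go to P
P | z[x]zzxyy   read x → write z, move ←, go to Q
Q | [z]zzzxyy   read z → write x, move →, go to T
T | x[z]zzxyy
No transition is defined for (T, z); M halts in state T.

T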